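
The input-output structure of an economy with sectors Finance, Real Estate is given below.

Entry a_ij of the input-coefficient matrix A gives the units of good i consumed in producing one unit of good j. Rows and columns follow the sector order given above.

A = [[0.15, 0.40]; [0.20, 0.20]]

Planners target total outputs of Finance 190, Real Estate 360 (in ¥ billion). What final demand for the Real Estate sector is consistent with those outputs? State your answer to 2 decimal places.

d_2 = 250.00

I − A =
  [   0.85    -0.40]
  [  -0.20     0.80]
d = (I − A) x:
  d_1 = (+0.85)·190 + (-0.40)·360 = 17.50
  d_2 = (-0.20)·190 + (+0.80)·360 = 250.00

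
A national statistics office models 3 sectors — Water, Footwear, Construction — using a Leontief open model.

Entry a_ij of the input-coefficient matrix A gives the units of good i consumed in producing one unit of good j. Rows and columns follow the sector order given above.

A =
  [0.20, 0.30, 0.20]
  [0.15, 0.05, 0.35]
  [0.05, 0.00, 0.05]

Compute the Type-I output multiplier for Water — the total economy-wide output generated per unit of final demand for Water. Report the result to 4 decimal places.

m_1 = 1.6704

I − A =
  [   0.80    -0.30    -0.20]
  [  -0.15     0.95    -0.35]
  [  -0.05     0.00     0.95]
Cofactors of I−A, C_ij = (−1)^(i+j)·(minor ij) (rows/columns in the sector order above):
  C_11 = (0.95)(0.95) − (-0.35)(0.00) = 0.9025
  C_12 = −[(-0.15)(0.95) − (-0.35)(-0.05)] = 0.1600
  C_13 = (-0.15)(0.00) − (0.95)(-0.05) = 0.0475
  C_21 = −[(-0.30)(0.95) − (-0.20)(0.00)] = 0.2850
  C_22 = (0.80)(0.95) − (-0.20)(-0.05) = 0.7500
  C_23 = −[(0.80)(0.00) − (-0.30)(-0.05)] = 0.0150
  C_31 = (-0.30)(-0.35) − (-0.20)(0.95) = 0.2950
  C_32 = −[(0.80)(-0.35) − (-0.20)(-0.15)] = 0.3100
  C_33 = (0.80)(0.95) − (-0.30)(-0.15) = 0.7150
det(I−A) = Σ_j (I−A)_1j·C_1j = (0.80)(0.9025) + (-0.30)(0.1600) + (-0.20)(0.0475) = 0.6645
adj(I−A) = Cᵀ =
  [ 0.9025   0.2850   0.2950]
  [ 0.1600   0.7500   0.3100]
  [ 0.0475   0.0150   0.7150]
(I − A)⁻¹ = adj(I−A) / det(I−A) ≈
  [   1.35816     0.42889     0.44394]
  [   0.24078     1.12867     0.46652]
  [   0.07148     0.02257     1.07600]
The output multiplier for sector j is the column-j sum of the Leontief inverse (I − A)⁻¹ = adj(I−A) / det(I−A).
Column 1 of adj(I−A): (0.9025, 0.1600, 0.0475); det(I−A) = 0.6645.
m_1 = (0.9025 + 0.1600 + 0.0475) / 0.6645 = 1.11 / 0.6645 ≈ 1.6704.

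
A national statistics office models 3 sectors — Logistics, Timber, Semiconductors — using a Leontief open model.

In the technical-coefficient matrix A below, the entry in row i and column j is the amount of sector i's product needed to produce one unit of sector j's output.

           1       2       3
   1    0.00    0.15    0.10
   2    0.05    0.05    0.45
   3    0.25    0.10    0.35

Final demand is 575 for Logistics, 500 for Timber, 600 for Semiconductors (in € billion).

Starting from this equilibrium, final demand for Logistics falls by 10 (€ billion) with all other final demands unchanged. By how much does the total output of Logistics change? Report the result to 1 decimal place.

Δx_1 = -10.9

I − A =
  [   1.00    -0.15    -0.10]
  [  -0.05     0.95    -0.45]
  [  -0.25    -0.10     0.65]
Cofactors of I−A, C_ij = (−1)^(i+j)·(minor ij) (rows/columns in the sector order above):
  C_11 = (0.95)(0.65) − (-0.45)(-0.10) = 0.5725
  C_12 = −[(-0.05)(0.65) − (-0.45)(-0.25)] = 0.1450
  C_13 = (-0.05)(-0.10) − (0.95)(-0.25) = 0.2425
  C_21 = −[(-0.15)(0.65) − (-0.10)(-0.10)] = 0.1075
  C_22 = (1.00)(0.65) − (-0.10)(-0.25) = 0.6250
  C_23 = −[(1.00)(-0.10) − (-0.15)(-0.25)] = 0.1375
  C_31 = (-0.15)(-0.45) − (-0.10)(0.95) = 0.1625
  C_32 = −[(1.00)(-0.45) − (-0.10)(-0.05)] = 0.4550
  C_33 = (1.00)(0.95) − (-0.15)(-0.05) = 0.9425
det(I−A) = Σ_j (I−A)_1j·C_1j = (1.00)(0.5725) + (-0.15)(0.1450) + (-0.10)(0.2425) = 0.5265
adj(I−A) = Cᵀ =
  [ 0.5725   0.1075   0.1625]
  [ 0.1450   0.6250   0.4550]
  [ 0.2425   0.1375   0.9425]
(I − A)⁻¹ = adj(I−A) / det(I−A) ≈
  [   1.0874     0.2042     0.3086]
  [   0.2754     1.1871     0.8642]
  [   0.4606     0.2612     1.7901]
Δx = (I − A)⁻¹ Δd with Δd having -10 in the Logistics component and 0 elsewhere.
So Δx_1 = L_11 · (-10), where L_11 = adj(I−A)_11 / det(I−A) = 0.5725 / 0.5265.
Δx_1 = 0.5725 × (-10) / 0.5265 = -5.725 / 0.5265 ≈ -10.9.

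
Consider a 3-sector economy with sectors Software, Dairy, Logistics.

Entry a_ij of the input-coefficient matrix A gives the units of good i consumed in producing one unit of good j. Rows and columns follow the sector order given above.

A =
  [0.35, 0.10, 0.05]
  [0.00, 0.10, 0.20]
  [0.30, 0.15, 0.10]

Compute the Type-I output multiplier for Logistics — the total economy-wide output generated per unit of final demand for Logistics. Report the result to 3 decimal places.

m_3 = 1.600

I − A =
  [   0.65    -0.10    -0.05]
  [   0.00     0.90    -0.20]
  [  -0.30    -0.15     0.90]
Cofactors of I−A, C_ij = (−1)^(i+j)·(minor ij) (rows/columns in the sector order above):
  C_11 = (0.90)(0.90) − (-0.20)(-0.15) = 0.7800
  C_12 = −[(0.00)(0.90) − (-0.20)(-0.30)] = 0.0600
  C_13 = (0.00)(-0.15) − (0.90)(-0.30) = 0.2700
  C_21 = −[(-0.10)(0.90) − (-0.05)(-0.15)] = 0.0975
  C_22 = (0.65)(0.90) − (-0.05)(-0.30) = 0.5700
  C_23 = −[(0.65)(-0.15) − (-0.10)(-0.30)] = 0.1275
  C_31 = (-0.10)(-0.20) − (-0.05)(0.90) = 0.0650
  C_32 = −[(0.65)(-0.20) − (-0.05)(0.00)] = 0.1300
  C_33 = (0.65)(0.90) − (-0.10)(0.00) = 0.5850
det(I−A) = Σ_j (I−A)_1j·C_1j = (0.65)(0.7800) + (-0.10)(0.0600) + (-0.05)(0.2700) = 0.4875
adj(I−A) = Cᵀ =
  [ 0.7800   0.0975   0.0650]
  [ 0.0600   0.5700   0.1300]
  [ 0.2700   0.1275   0.5850]
(I − A)⁻¹ = adj(I−A) / det(I−A) ≈
  [   1.6000     0.2000     0.1333]
  [   0.1231     1.1692     0.2667]
  [   0.5538     0.2615     1.2000]
The output multiplier for sector j is the column-j sum of the Leontief inverse (I − A)⁻¹ = adj(I−A) / det(I−A).
Column 3 of adj(I−A): (0.0650, 0.1300, 0.5850); det(I−A) = 0.4875.
m_3 = (0.0650 + 0.1300 + 0.5850) / 0.4875 = 0.78 / 0.4875 = 1.600.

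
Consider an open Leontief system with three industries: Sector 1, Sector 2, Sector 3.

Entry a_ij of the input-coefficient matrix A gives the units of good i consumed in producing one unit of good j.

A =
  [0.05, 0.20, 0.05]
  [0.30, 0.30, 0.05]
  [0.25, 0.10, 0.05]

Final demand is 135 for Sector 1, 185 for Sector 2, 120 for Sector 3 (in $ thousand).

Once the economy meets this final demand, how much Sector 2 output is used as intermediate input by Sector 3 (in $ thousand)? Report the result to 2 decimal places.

z_23 = 11.40

I − A =
  [   0.95    -0.20    -0.05]
  [  -0.30     0.70    -0.05]
  [  -0.25    -0.10     0.95]
Cofactors of I−A, C_ij = (−1)^(i+j)·(minor ij) (rows/columns in the sector order above):
  C_11 = (0.70)(0.95) − (-0.05)(-0.10) = 0.6600
  C_12 = −[(-0.30)(0.95) − (-0.05)(-0.25)] = 0.2975
  C_13 = (-0.30)(-0.10) − (0.70)(-0.25) = 0.2050
  C_21 = −[(-0.20)(0.95) − (-0.05)(-0.10)] = 0.1950
  C_22 = (0.95)(0.95) − (-0.05)(-0.25) = 0.8900
  C_23 = −[(0.95)(-0.10) − (-0.20)(-0.25)] = 0.1450
  C_31 = (-0.20)(-0.05) − (-0.05)(0.70) = 0.0450
  C_32 = −[(0.95)(-0.05) − (-0.05)(-0.30)] = 0.0625
  C_33 = (0.95)(0.70) − (-0.20)(-0.30) = 0.6050
det(I−A) = Σ_j (I−A)_1j·C_1j = (0.95)(0.6600) + (-0.20)(0.2975) + (-0.05)(0.2050) = 0.55725
adj(I−A) = Cᵀ =
  [ 0.6600   0.1950   0.0450]
  [ 0.2975   0.8900   0.0625]
  [ 0.2050   0.1450   0.6050]
(I − A)⁻¹ = adj(I−A) / det(I−A) ≈
  [   1.1844     0.3499     0.0808]
  [   0.5339     1.5971     0.1122]
  [   0.3679     0.2602     1.0857]
First solve x = (I − A)⁻¹ d = adj(I−A)·d / det(I−A); in particular x_3 = (0.2050·135 + 0.1450·185 + 0.6050·120) / 0.55725 = 127.10 / 0.55725 ≈ 228.0843.
Intermediate flow from 2 to 3: z_23 = a_23 · x_3 = 0.05 × 127.10 / 0.55725 = 6.355 / 0.55725 ≈ 11.40.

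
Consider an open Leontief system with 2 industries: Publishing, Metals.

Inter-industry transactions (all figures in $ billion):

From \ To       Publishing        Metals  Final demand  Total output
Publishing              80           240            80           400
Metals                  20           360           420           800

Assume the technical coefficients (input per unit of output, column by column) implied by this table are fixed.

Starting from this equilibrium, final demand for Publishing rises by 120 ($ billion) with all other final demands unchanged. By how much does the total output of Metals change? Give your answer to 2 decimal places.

Technical coefficients a_ij = z_ij / X_j:
  a_11 = 80/400 = 0.20, a_21 = 20/400 = 0.05
  a_12 = 240/800 = 0.30, a_22 = 360/800 = 0.45
I − A =
  [   0.80    -0.30]
  [  -0.05     0.55]
det(I−A) = (0.80)(0.55) − (-0.30)(-0.05) = 0.4250
adj(I−A) = [[0.55, 0.30], [0.05, 0.80]]
(I − A)⁻¹ = adj(I−A) / det(I−A) ≈
  [   1.2941     0.7059]
  [   0.1176     1.8824]
Δx = (I − A)⁻¹ Δd with Δd having +120 in the Publishing component and 0 elsewhere.
So Δx_2 = L_21 · (+120), where L_21 = adj(I−A)_21 / det(I−A) = 0.05 / 0.4250.
Δx_2 = 0.05 × (+120) / 0.4250 = 6.00 / 0.4250 ≈ 14.12.

Δx_2 = 14.12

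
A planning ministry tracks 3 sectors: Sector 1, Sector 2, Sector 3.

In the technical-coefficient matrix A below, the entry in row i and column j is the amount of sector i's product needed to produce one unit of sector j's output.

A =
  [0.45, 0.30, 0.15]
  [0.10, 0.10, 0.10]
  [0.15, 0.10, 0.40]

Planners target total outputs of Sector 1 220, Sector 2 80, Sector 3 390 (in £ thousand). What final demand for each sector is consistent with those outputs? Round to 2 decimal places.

I − A =
  [   0.55    -0.30    -0.15]
  [  -0.10     0.90    -0.10]
  [  -0.15    -0.10     0.60]
d = (I − A) x:
  d_1 = (+0.55)·220 + (-0.30)·80 + (-0.15)·390 = 38.50
  d_2 = (-0.10)·220 + (+0.90)·80 + (-0.10)·390 = 11.00
  d_3 = (-0.15)·220 + (-0.10)·80 + (+0.60)·390 = 193.00

d_1 = 38.50, d_2 = 11.00, d_3 = 193.00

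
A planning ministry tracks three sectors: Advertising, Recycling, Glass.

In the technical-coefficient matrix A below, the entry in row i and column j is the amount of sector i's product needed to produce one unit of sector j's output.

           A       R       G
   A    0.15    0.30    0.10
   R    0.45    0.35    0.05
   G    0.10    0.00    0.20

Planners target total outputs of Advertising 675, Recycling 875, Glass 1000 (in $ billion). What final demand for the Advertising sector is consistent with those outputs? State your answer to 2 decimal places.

I − A =
  [   0.85    -0.30    -0.10]
  [  -0.45     0.65    -0.05]
  [  -0.10     0.00     0.80]
d = (I − A) x:
  d_A = (+0.85)·675 + (-0.30)·875 + (-0.10)·1000 = 211.25
  d_R = (-0.45)·675 + (+0.65)·875 + (-0.05)·1000 = 215.00
  d_G = (-0.10)·675 + (+0.00)·875 + (+0.80)·1000 = 732.50

d_A = 211.25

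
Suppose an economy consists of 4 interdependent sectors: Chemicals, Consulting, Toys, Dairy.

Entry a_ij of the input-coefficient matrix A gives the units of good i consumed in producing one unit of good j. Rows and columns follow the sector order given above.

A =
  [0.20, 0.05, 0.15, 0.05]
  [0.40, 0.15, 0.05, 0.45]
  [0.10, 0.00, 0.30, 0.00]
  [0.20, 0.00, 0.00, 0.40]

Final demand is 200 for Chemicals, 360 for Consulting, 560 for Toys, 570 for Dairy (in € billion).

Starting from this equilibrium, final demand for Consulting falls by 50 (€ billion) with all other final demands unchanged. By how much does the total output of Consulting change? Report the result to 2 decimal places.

I − A =
  [   0.80    -0.05    -0.15    -0.05]
  [  -0.40     0.85    -0.05    -0.45]
  [  -0.10     0.00     0.70     0.00]
  [  -0.20     0.00     0.00     0.60]
Compute the cofactors C_ij = (−1)^(i+j)·(3×3 minor ij) of I−A; the adjugate is their transpose:
adj(I−A) = Cᵀ =
  [ 0.3570   0.0210   0.0780   0.0455]
  [ 0.2340   0.3200   0.0730   0.2595]
  [ 0.0510   0.0030   0.3830   0.0065]
  [ 0.1190   0.0070   0.0260   0.4490]
det(I−A) = Σ_j (I−A)_1j·C_1j = (0.80)(0.3570) + (-0.05)(0.2340) + (-0.15)(0.0510) + (-0.05)(0.1190) = 0.2603
(I − A)⁻¹ = adj(I−A) / det(I−A) ≈
  [   1.3715     0.0807     0.2997     0.1748]
  [   0.8990     1.2294     0.2804     0.9969]
  [   0.1959     0.0115     1.4714     0.0250]
  [   0.4572     0.0269     0.0999     1.7249]
Δx = (I − A)⁻¹ Δd with Δd having -50 in the Consulting component and 0 elsewhere.
So Δx_2 = L_22 · (-50), where L_22 = adj(I−A)_22 / det(I−A) = 0.3200 / 0.2603.
Δx_2 = 0.3200 × (-50) / 0.2603 = -16.00 / 0.2603 ≈ -61.47.

Δx_2 = -61.47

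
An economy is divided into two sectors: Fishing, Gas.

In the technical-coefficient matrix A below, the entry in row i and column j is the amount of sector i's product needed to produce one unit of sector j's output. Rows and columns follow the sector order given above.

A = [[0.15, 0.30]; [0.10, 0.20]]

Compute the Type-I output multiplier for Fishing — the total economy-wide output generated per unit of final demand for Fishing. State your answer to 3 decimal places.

I − A =
  [   0.85    -0.30]
  [  -0.10     0.80]
det(I−A) = (0.85)(0.80) − (-0.30)(-0.10) = 0.6500
adj(I−A) = [[0.80, 0.30], [0.10, 0.85]]
(I − A)⁻¹ = adj(I−A) / det(I−A) ≈
  [   1.2308     0.4615]
  [   0.1538     1.3077]
The output multiplier for sector j is the column-j sum of the Leontief inverse (I − A)⁻¹ = adj(I−A) / det(I−A).
Column 1 of adj(I−A): (0.80, 0.10); det(I−A) = 0.6500.
m_1 = (0.80 + 0.10) / 0.6500 = 0.90 / 0.6500 ≈ 1.385.

m_1 = 1.385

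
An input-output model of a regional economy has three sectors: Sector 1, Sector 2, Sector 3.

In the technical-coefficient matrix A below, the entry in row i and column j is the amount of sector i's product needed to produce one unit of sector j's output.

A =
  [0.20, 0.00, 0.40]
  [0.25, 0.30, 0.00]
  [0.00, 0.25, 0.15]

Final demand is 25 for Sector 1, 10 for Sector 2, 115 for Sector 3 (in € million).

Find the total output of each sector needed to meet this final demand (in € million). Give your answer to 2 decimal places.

I − A =
  [   0.80     0.00    -0.40]
  [  -0.25     0.70     0.00]
  [   0.00    -0.25     0.85]
Cofactors of I−A, C_ij = (−1)^(i+j)·(minor ij) (rows/columns in the sector order above):
  C_11 = (0.70)(0.85) − (0.00)(-0.25) = 0.5950
  C_12 = −[(-0.25)(0.85) − (0.00)(0.00)] = 0.2125
  C_13 = (-0.25)(-0.25) − (0.70)(0.00) = 0.0625
  C_21 = −[(0.00)(0.85) − (-0.40)(-0.25)] = 0.1000
  C_22 = (0.80)(0.85) − (-0.40)(0.00) = 0.6800
  C_23 = −[(0.80)(-0.25) − (0.00)(0.00)] = 0.2000
  C_31 = (0.00)(0.00) − (-0.40)(0.70) = 0.2800
  C_32 = −[(0.80)(0.00) − (-0.40)(-0.25)] = 0.1000
  C_33 = (0.80)(0.70) − (0.00)(-0.25) = 0.5600
det(I−A) = Σ_j (I−A)_1j·C_1j = (0.80)(0.5950) + (0.00)(0.2125) + (-0.40)(0.0625) = 0.4510
adj(I−A) = Cᵀ =
  [ 0.5950   0.1000   0.2800]
  [ 0.2125   0.6800   0.1000]
  [ 0.0625   0.2000   0.5600]
(I − A)⁻¹ = adj(I−A) / det(I−A) ≈
  [   1.3193     0.2217     0.6208]
  [   0.4712     1.5078     0.2217]
  [   0.1386     0.4435     1.2417]
x = (I − A)⁻¹ d = adj(I−A)·d / det(I−A), with det(I−A) = 0.4510:
  x_1 = (0.5950·25 + 0.1000·10 + 0.2800·115) / 0.4510 = 48.075 / 0.4510 ≈ 106.60
  x_2 = (0.2125·25 + 0.6800·10 + 0.1000·115) / 0.4510 = 23.6125 / 0.4510 ≈ 52.36
  x_3 = (0.0625·25 + 0.2000·10 + 0.5600·115) / 0.4510 = 67.9625 / 0.4510 ≈ 150.69

x_1 = 106.60, x_2 = 52.36, x_3 = 150.69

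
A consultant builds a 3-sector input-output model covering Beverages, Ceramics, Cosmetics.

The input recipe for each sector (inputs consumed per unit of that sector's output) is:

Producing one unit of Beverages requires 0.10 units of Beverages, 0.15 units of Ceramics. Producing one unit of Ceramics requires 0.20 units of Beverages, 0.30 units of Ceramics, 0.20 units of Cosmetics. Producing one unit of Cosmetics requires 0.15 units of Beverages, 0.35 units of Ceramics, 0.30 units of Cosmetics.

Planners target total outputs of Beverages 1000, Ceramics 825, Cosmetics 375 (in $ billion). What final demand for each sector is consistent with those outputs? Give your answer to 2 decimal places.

I − A =
  [   0.90    -0.20    -0.15]
  [  -0.15     0.70    -0.35]
  [   0.00    -0.20     0.70]
d = (I − A) x:
  d_1 = (+0.90)·1000 + (-0.20)·825 + (-0.15)·375 = 678.75
  d_2 = (-0.15)·1000 + (+0.70)·825 + (-0.35)·375 = 296.25
  d_3 = (+0.00)·1000 + (-0.20)·825 + (+0.70)·375 = 97.50

d_1 = 678.75, d_2 = 296.25, d_3 = 97.50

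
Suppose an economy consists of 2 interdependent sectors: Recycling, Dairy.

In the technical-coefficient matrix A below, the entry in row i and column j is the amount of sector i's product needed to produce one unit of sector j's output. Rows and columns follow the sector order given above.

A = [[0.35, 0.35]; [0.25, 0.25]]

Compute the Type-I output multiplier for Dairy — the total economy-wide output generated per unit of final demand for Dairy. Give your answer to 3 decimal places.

m_D = 2.500

I − A =
  [   0.65    -0.35]
  [  -0.25     0.75]
det(I−A) = (0.65)(0.75) − (-0.35)(-0.25) = 0.4000
adj(I−A) = [[0.75, 0.35], [0.25, 0.65]]
(I − A)⁻¹ = adj(I−A) / det(I−A) ≈
  [   1.8750     0.8750]
  [   0.6250     1.6250]
The output multiplier for sector j is the column-j sum of the Leontief inverse (I − A)⁻¹ = adj(I−A) / det(I−A).
Column D of adj(I−A): (0.35, 0.65); det(I−A) = 0.4000.
m_D = (0.35 + 0.65) / 0.4000 = 1.00 / 0.4000 = 2.500.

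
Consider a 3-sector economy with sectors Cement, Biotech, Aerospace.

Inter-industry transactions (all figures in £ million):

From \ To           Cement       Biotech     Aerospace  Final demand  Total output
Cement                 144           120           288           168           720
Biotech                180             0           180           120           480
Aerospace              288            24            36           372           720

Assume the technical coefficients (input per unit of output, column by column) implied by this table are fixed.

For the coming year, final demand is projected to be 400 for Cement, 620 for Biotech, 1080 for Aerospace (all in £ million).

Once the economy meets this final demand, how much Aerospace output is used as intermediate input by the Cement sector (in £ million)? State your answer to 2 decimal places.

z_31 = 826.29

Technical coefficients a_ij = z_ij / X_j:
  a_11 = 144/720 = 0.20, a_21 = 180/720 = 0.25, a_31 = 288/720 = 0.40
  a_12 = 120/480 = 0.25, a_22 = 0/480 = 0.00, a_32 = 24/480 = 0.05
  a_13 = 288/720 = 0.40, a_23 = 180/720 = 0.25, a_33 = 36/720 = 0.05
I − A =
  [   0.80    -0.25    -0.40]
  [  -0.25     1.00    -0.25]
  [  -0.40    -0.05     0.95]
Cofactors of I−A, C_ij = (−1)^(i+j)·(minor ij) (rows/columns in the sector order above):
  C_11 = (1.00)(0.95) − (-0.25)(-0.05) = 0.9375
  C_12 = −[(-0.25)(0.95) − (-0.25)(-0.40)] = 0.3375
  C_13 = (-0.25)(-0.05) − (1.00)(-0.40) = 0.4125
  C_21 = −[(-0.25)(0.95) − (-0.40)(-0.05)] = 0.2575
  C_22 = (0.80)(0.95) − (-0.40)(-0.40) = 0.6000
  C_23 = −[(0.80)(-0.05) − (-0.25)(-0.40)] = 0.1400
  C_31 = (-0.25)(-0.25) − (-0.40)(1.00) = 0.4625
  C_32 = −[(0.80)(-0.25) − (-0.40)(-0.25)] = 0.3000
  C_33 = (0.80)(1.00) − (-0.25)(-0.25) = 0.7375
det(I−A) = Σ_j (I−A)_1j·C_1j = (0.80)(0.9375) + (-0.25)(0.3375) + (-0.40)(0.4125) = 0.500625
adj(I−A) = Cᵀ =
  [ 0.9375   0.2575   0.4625]
  [ 0.3375   0.6000   0.3000]
  [ 0.4125   0.1400   0.7375]
(I − A)⁻¹ = adj(I−A) / det(I−A) ≈
  [   1.8727     0.5144     0.9238]
  [   0.6742     1.1985     0.5993]
  [   0.8240     0.2797     1.4732]
First solve x = (I − A)⁻¹ d = adj(I−A)·d / det(I−A); in particular x_1 = (0.9375·400 + 0.2575·620 + 0.4625·1080) / 0.500625 = 1034.15 / 0.500625 ≈ 2065.7179.
Intermediate flow from 3 to 1: z_31 = a_31 · x_1 = 0.40 × 1034.15 / 0.500625 = 413.66 / 0.500625 ≈ 826.29.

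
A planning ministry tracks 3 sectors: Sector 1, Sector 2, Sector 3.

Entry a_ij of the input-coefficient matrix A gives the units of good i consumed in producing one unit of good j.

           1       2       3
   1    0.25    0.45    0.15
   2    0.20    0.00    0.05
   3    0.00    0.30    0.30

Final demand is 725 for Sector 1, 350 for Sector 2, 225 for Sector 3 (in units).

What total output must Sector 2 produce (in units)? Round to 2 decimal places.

x_2 = 680.11

I − A =
  [   0.75    -0.45    -0.15]
  [  -0.20     1.00    -0.05]
  [   0.00    -0.30     0.70]
Cofactors of I−A, C_ij = (−1)^(i+j)·(minor ij) (rows/columns in the sector order above):
  C_11 = (1.00)(0.70) − (-0.05)(-0.30) = 0.6850
  C_12 = −[(-0.20)(0.70) − (-0.05)(0.00)] = 0.1400
  C_13 = (-0.20)(-0.30) − (1.00)(0.00) = 0.0600
  C_21 = −[(-0.45)(0.70) − (-0.15)(-0.30)] = 0.3600
  C_22 = (0.75)(0.70) − (-0.15)(0.00) = 0.5250
  C_23 = −[(0.75)(-0.30) − (-0.45)(0.00)] = 0.2250
  C_31 = (-0.45)(-0.05) − (-0.15)(1.00) = 0.1725
  C_32 = −[(0.75)(-0.05) − (-0.15)(-0.20)] = 0.0675
  C_33 = (0.75)(1.00) − (-0.45)(-0.20) = 0.6600
det(I−A) = Σ_j (I−A)_1j·C_1j = (0.75)(0.6850) + (-0.45)(0.1400) + (-0.15)(0.0600) = 0.44175
adj(I−A) = Cᵀ =
  [ 0.6850   0.3600   0.1725]
  [ 0.1400   0.5250   0.0675]
  [ 0.0600   0.2250   0.6600]
(I − A)⁻¹ = adj(I−A) / det(I−A) ≈
  [   1.5507     0.8149     0.3905]
  [   0.3169     1.1885     0.1528]
  [   0.1358     0.5093     1.4941]
x = (I − A)⁻¹ d = adj(I−A)·d / det(I−A), with det(I−A) = 0.44175:
  x_1 = (0.6850·725 + 0.3600·350 + 0.1725·225) / 0.44175 = 661.4375 / 0.44175 ≈ 1497.31
  x_2 = (0.1400·725 + 0.5250·350 + 0.0675·225) / 0.44175 = 300.4375 / 0.44175 ≈ 680.11
  x_3 = (0.0600·725 + 0.2250·350 + 0.6600·225) / 0.44175 = 270.75 / 0.44175 ≈ 612.90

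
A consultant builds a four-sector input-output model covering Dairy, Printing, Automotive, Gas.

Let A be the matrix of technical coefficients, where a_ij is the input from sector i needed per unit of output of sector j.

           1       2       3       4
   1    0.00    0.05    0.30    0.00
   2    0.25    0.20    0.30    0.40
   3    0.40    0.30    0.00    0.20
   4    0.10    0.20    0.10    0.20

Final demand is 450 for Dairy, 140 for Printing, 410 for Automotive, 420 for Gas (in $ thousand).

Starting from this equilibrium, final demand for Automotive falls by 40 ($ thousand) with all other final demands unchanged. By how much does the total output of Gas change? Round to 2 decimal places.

I − A =
  [   1.00    -0.05    -0.30     0.00]
  [  -0.25     0.80    -0.30    -0.40]
  [  -0.40    -0.30     1.00    -0.20]
  [  -0.10    -0.20    -0.10     0.80]
Compute the cofactors C_ij = (−1)^(i+j)·(3×3 minor ij) of I−A; the adjugate is their transpose:
adj(I−A) = Cᵀ =
  [ 0.44800   0.12300   0.18200   0.10700]
  [ 0.35300   0.67800   0.35200   0.42700]
  [ 0.32200   0.29700   0.54800   0.28550]
  [ 0.18450   0.22200   0.17925   0.57300]
det(I−A) = Σ_j (I−A)_1j·C_1j = (1.00)(0.44800) + (-0.05)(0.35300) + (-0.30)(0.32200) + (0.00)(0.18450) = 0.33375
(I − A)⁻¹ = adj(I−A) / det(I−A) ≈
  [   1.3423     0.3685     0.5453     0.3206]
  [   1.0577     2.0315     1.0547     1.2794]
  [   0.9648     0.8899     1.6419     0.8554]
  [   0.5528     0.6652     0.5371     1.7169]
Δx = (I − A)⁻¹ Δd with Δd having -40 in the Automotive component and 0 elsewhere.
So Δx_4 = L_43 · (-40), where L_43 = adj(I−A)_43 / det(I−A) = 0.17925 / 0.33375.
Δx_4 = 0.17925 × (-40) / 0.33375 = -7.17 / 0.33375 ≈ -21.48.

Δx_4 = -21.48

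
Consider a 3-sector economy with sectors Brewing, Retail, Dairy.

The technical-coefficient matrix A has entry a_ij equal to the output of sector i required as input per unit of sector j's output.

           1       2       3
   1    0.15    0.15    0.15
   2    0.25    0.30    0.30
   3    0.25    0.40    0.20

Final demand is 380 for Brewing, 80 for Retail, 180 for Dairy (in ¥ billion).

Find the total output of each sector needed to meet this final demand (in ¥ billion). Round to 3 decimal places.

x_1 = 715.609, x_2 = 715.437, x_3 = 806.346

I − A =
  [   0.85    -0.15    -0.15]
  [  -0.25     0.70    -0.30]
  [  -0.25    -0.40     0.80]
Cofactors of I−A, C_ij = (−1)^(i+j)·(minor ij) (rows/columns in the sector order above):
  C_11 = (0.70)(0.80) − (-0.30)(-0.40) = 0.4400
  C_12 = −[(-0.25)(0.80) − (-0.30)(-0.25)] = 0.2750
  C_13 = (-0.25)(-0.40) − (0.70)(-0.25) = 0.2750
  C_21 = −[(-0.15)(0.80) − (-0.15)(-0.40)] = 0.1800
  C_22 = (0.85)(0.80) − (-0.15)(-0.25) = 0.6425
  C_23 = −[(0.85)(-0.40) − (-0.15)(-0.25)] = 0.3775
  C_31 = (-0.15)(-0.30) − (-0.15)(0.70) = 0.1500
  C_32 = −[(0.85)(-0.30) − (-0.15)(-0.25)] = 0.2925
  C_33 = (0.85)(0.70) − (-0.15)(-0.25) = 0.5575
det(I−A) = Σ_j (I−A)_1j·C_1j = (0.85)(0.4400) + (-0.15)(0.2750) + (-0.15)(0.2750) = 0.2915
adj(I−A) = Cᵀ =
  [ 0.4400   0.1800   0.1500]
  [ 0.2750   0.6425   0.2925]
  [ 0.2750   0.3775   0.5575]
(I − A)⁻¹ = adj(I−A) / det(I−A) ≈
  [   1.5094     0.6175     0.5146]
  [   0.9434     2.2041     1.0034]
  [   0.9434     1.2950     1.9125]
x = (I − A)⁻¹ d = adj(I−A)·d / det(I−A), with det(I−A) = 0.2915:
  x_1 = (0.4400·380 + 0.1800·80 + 0.1500·180) / 0.2915 = 208.60 / 0.2915 ≈ 715.609
  x_2 = (0.2750·380 + 0.6425·80 + 0.2925·180) / 0.2915 = 208.55 / 0.2915 ≈ 715.437
  x_3 = (0.2750·380 + 0.3775·80 + 0.5575·180) / 0.2915 = 235.05 / 0.2915 ≈ 806.346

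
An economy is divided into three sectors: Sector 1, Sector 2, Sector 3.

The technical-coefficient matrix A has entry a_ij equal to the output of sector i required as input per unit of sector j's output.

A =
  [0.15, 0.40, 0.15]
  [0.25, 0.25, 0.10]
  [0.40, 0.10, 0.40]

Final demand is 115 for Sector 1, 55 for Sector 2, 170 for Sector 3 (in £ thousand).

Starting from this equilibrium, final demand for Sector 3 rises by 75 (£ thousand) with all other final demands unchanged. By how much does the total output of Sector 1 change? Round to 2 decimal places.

I − A =
  [   0.85    -0.40    -0.15]
  [  -0.25     0.75    -0.10]
  [  -0.40    -0.10     0.60]
Cofactors of I−A, C_ij = (−1)^(i+j)·(minor ij) (rows/columns in the sector order above):
  C_11 = (0.75)(0.60) − (-0.10)(-0.10) = 0.4400
  C_12 = −[(-0.25)(0.60) − (-0.10)(-0.40)] = 0.1900
  C_13 = (-0.25)(-0.10) − (0.75)(-0.40) = 0.3250
  C_21 = −[(-0.40)(0.60) − (-0.15)(-0.10)] = 0.2550
  C_22 = (0.85)(0.60) − (-0.15)(-0.40) = 0.4500
  C_23 = −[(0.85)(-0.10) − (-0.40)(-0.40)] = 0.2450
  C_31 = (-0.40)(-0.10) − (-0.15)(0.75) = 0.1525
  C_32 = −[(0.85)(-0.10) − (-0.15)(-0.25)] = 0.1225
  C_33 = (0.85)(0.75) − (-0.40)(-0.25) = 0.5375
det(I−A) = Σ_j (I−A)_1j·C_1j = (0.85)(0.4400) + (-0.40)(0.1900) + (-0.15)(0.3250) = 0.24925
adj(I−A) = Cᵀ =
  [ 0.4400   0.2550   0.1525]
  [ 0.1900   0.4500   0.1225]
  [ 0.3250   0.2450   0.5375]
(I − A)⁻¹ = adj(I−A) / det(I−A) ≈
  [   1.7653     1.0231     0.6118]
  [   0.7623     1.8054     0.4915]
  [   1.3039     0.9829     2.1565]
Δx = (I − A)⁻¹ Δd with Δd having +75 in the Sector 3 component and 0 elsewhere.
So Δx_1 = L_13 · (+75), where L_13 = adj(I−A)_13 / det(I−A) = 0.1525 / 0.24925.
Δx_1 = 0.1525 × (+75) / 0.24925 = 11.4375 / 0.24925 ≈ 45.89.

Δx_1 = 45.89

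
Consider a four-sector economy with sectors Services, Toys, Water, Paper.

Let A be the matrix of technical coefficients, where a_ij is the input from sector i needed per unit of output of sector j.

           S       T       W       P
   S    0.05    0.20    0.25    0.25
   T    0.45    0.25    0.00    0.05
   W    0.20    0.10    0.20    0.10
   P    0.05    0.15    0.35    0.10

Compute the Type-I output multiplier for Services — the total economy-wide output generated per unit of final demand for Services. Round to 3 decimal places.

I − A =
  [   0.95    -0.20    -0.25    -0.25]
  [  -0.45     0.75     0.00    -0.05]
  [  -0.20    -0.10     0.80    -0.10]
  [  -0.05    -0.15    -0.35     0.90]
Compute the cofactors C_ij = (−1)^(i+j)·(3×3 minor ij) of I−A; the adjugate is their transpose:
adj(I−A) = Cᵀ =
  [ 0.506000   0.202000   0.236000   0.178000]
  [ 0.313750   0.577000   0.157875   0.136750]
  [ 0.184750   0.143000   0.526375   0.117750]
  [ 0.152250   0.163000   0.244125   0.449250]
det(I−A) = Σ_j (I−A)_1j·C_1j = (0.95)(0.506000) + (-0.20)(0.313750) + (-0.25)(0.184750) + (-0.25)(0.152250) = 0.3337
(I − A)⁻¹ = adj(I−A) / det(I−A) ≈
  [   1.5163     0.6053     0.7072     0.5334]
  [   0.9402     1.7291     0.4731     0.4098]
  [   0.5536     0.4285     1.5774     0.3529]
  [   0.4562     0.4885     0.7316     1.3463]
The output multiplier for sector j is the column-j sum of the Leontief inverse (I − A)⁻¹ = adj(I−A) / det(I−A).
Column S of adj(I−A): (0.506000, 0.313750, 0.184750, 0.152250); det(I−A) = 0.3337.
m_S = (0.506000 + 0.313750 + 0.184750 + 0.152250) / 0.3337 = 1.15675 / 0.3337 ≈ 3.466.

m_S = 3.466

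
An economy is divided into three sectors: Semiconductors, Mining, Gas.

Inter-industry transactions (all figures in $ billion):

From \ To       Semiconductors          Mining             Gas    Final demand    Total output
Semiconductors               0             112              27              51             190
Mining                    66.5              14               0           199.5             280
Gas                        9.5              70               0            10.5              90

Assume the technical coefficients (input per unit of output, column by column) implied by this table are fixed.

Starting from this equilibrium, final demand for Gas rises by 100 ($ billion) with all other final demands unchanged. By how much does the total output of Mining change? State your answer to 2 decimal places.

Δx_2 = 13.65

Technical coefficients a_ij = z_ij / X_j:
  a_11 = 0/190 = 0.00, a_21 = 66.5/190 = 0.35, a_31 = 9.5/190 = 0.05
  a_12 = 112/280 = 0.40, a_22 = 14/280 = 0.05, a_32 = 70/280 = 0.25
  a_13 = 27/90 = 0.30, a_23 = 0/90 = 0.00, a_33 = 0/90 = 0.00
I − A =
  [   1.00    -0.40    -0.30]
  [  -0.35     0.95     0.00]
  [  -0.05    -0.25     1.00]
Cofactors of I−A, C_ij = (−1)^(i+j)·(minor ij) (rows/columns in the sector order above):
  C_11 = (0.95)(1.00) − (0.00)(-0.25) = 0.9500
  C_12 = −[(-0.35)(1.00) − (0.00)(-0.05)] = 0.3500
  C_13 = (-0.35)(-0.25) − (0.95)(-0.05) = 0.1350
  C_21 = −[(-0.40)(1.00) − (-0.30)(-0.25)] = 0.4750
  C_22 = (1.00)(1.00) − (-0.30)(-0.05) = 0.9850
  C_23 = −[(1.00)(-0.25) − (-0.40)(-0.05)] = 0.2700
  C_31 = (-0.40)(0.00) − (-0.30)(0.95) = 0.2850
  C_32 = −[(1.00)(0.00) − (-0.30)(-0.35)] = 0.1050
  C_33 = (1.00)(0.95) − (-0.40)(-0.35) = 0.8100
det(I−A) = Σ_j (I−A)_1j·C_1j = (1.00)(0.9500) + (-0.40)(0.3500) + (-0.30)(0.1350) = 0.7695
adj(I−A) = Cᵀ =
  [ 0.9500   0.4750   0.2850]
  [ 0.3500   0.9850   0.1050]
  [ 0.1350   0.2700   0.8100]
(I − A)⁻¹ = adj(I−A) / det(I−A) ≈
  [   1.2346     0.6173     0.3704]
  [   0.4548     1.2801     0.1365]
  [   0.1754     0.3509     1.0526]
Δx = (I − A)⁻¹ Δd with Δd having +100 in the Gas component and 0 elsewhere.
So Δx_2 = L_23 · (+100), where L_23 = adj(I−A)_23 / det(I−A) = 0.1050 / 0.7695.
Δx_2 = 0.1050 × (+100) / 0.7695 = 10.50 / 0.7695 ≈ 13.65.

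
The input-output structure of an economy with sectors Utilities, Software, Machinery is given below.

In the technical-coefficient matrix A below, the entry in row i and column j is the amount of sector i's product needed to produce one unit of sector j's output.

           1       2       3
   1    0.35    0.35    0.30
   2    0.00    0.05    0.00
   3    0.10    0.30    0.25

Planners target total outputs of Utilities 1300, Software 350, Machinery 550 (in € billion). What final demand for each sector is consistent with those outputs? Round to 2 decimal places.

I − A =
  [   0.65    -0.35    -0.30]
  [   0.00     0.95     0.00]
  [  -0.10    -0.30     0.75]
d = (I − A) x:
  d_1 = (+0.65)·1300 + (-0.35)·350 + (-0.30)·550 = 557.50
  d_2 = (+0.00)·1300 + (+0.95)·350 + (+0.00)·550 = 332.50
  d_3 = (-0.10)·1300 + (-0.30)·350 + (+0.75)·550 = 177.50

d_1 = 557.50, d_2 = 332.50, d_3 = 177.50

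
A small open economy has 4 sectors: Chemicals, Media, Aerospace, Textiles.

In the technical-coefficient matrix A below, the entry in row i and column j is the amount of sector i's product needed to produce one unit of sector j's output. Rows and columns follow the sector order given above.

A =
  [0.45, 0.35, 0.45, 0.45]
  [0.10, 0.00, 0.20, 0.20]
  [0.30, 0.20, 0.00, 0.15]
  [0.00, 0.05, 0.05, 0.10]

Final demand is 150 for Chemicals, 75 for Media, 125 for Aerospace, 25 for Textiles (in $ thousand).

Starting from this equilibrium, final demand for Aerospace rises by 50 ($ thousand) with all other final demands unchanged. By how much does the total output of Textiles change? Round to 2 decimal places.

I − A =
  [   0.55    -0.35    -0.45    -0.45]
  [  -0.10     1.00    -0.20    -0.20]
  [  -0.30    -0.20     1.00    -0.15]
  [   0.00    -0.05    -0.05     0.90]
Compute the cofactors C_ij = (−1)^(i+j)·(3×3 minor ij) of I−A; the adjugate is their transpose:
adj(I−A) = Cᵀ =
  [ 0.843000   0.423750   0.494000   0.598000]
  [ 0.146250   0.362625   0.147250   0.178250]
  [ 0.285750   0.204375   0.455750   0.264250]
  [ 0.024000   0.031500   0.033500   0.328000]
det(I−A) = Σ_j (I−A)_1j·C_1j = (0.55)(0.843000) + (-0.35)(0.146250) + (-0.45)(0.285750) + (-0.45)(0.024000) = 0.273075
(I − A)⁻¹ = adj(I−A) / det(I−A) ≈
  [   3.0871     1.5518     1.8090     2.1899]
  [   0.5356     1.3279     0.5392     0.6528]
  [   1.0464     0.7484     1.6690     0.9677]
  [   0.0879     0.1154     0.1227     1.2011]
Δx = (I − A)⁻¹ Δd with Δd having +50 in the Aerospace component and 0 elsewhere.
So Δx_4 = L_43 · (+50), where L_43 = adj(I−A)_43 / det(I−A) = 0.033500 / 0.273075.
Δx_4 = 0.033500 × (+50) / 0.273075 = 1.675 / 0.273075 ≈ 6.13.

Δx_4 = 6.13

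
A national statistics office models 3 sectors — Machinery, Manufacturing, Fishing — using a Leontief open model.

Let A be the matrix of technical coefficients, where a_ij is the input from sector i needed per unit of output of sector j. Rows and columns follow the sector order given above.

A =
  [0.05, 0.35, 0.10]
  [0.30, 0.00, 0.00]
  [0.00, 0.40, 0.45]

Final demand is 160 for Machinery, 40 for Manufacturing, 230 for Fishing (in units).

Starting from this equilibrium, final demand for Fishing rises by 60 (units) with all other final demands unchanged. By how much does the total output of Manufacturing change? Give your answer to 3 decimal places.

Δx_2 = 3.976

I − A =
  [   0.95    -0.35    -0.10]
  [  -0.30     1.00     0.00]
  [   0.00    -0.40     0.55]
Cofactors of I−A, C_ij = (−1)^(i+j)·(minor ij) (rows/columns in the sector order above):
  C_11 = (1.00)(0.55) − (0.00)(-0.40) = 0.5500
  C_12 = −[(-0.30)(0.55) − (0.00)(0.00)] = 0.1650
  C_13 = (-0.30)(-0.40) − (1.00)(0.00) = 0.1200
  C_21 = −[(-0.35)(0.55) − (-0.10)(-0.40)] = 0.2325
  C_22 = (0.95)(0.55) − (-0.10)(0.00) = 0.5225
  C_23 = −[(0.95)(-0.40) − (-0.35)(0.00)] = 0.3800
  C_31 = (-0.35)(0.00) − (-0.10)(1.00) = 0.1000
  C_32 = −[(0.95)(0.00) − (-0.10)(-0.30)] = 0.0300
  C_33 = (0.95)(1.00) − (-0.35)(-0.30) = 0.8450
det(I−A) = Σ_j (I−A)_1j·C_1j = (0.95)(0.5500) + (-0.35)(0.1650) + (-0.10)(0.1200) = 0.45275
adj(I−A) = Cᵀ =
  [ 0.5500   0.2325   0.1000]
  [ 0.1650   0.5225   0.0300]
  [ 0.1200   0.3800   0.8450]
(I − A)⁻¹ = adj(I−A) / det(I−A) ≈
  [   1.2148     0.5135     0.2209]
  [   0.3644     1.1541     0.0663]
  [   0.2650     0.8393     1.8664]
Δx = (I − A)⁻¹ Δd with Δd having +60 in the Fishing component and 0 elsewhere.
So Δx_2 = L_23 · (+60), where L_23 = adj(I−A)_23 / det(I−A) = 0.0300 / 0.45275.
Δx_2 = 0.0300 × (+60) / 0.45275 = 1.80 / 0.45275 ≈ 3.976.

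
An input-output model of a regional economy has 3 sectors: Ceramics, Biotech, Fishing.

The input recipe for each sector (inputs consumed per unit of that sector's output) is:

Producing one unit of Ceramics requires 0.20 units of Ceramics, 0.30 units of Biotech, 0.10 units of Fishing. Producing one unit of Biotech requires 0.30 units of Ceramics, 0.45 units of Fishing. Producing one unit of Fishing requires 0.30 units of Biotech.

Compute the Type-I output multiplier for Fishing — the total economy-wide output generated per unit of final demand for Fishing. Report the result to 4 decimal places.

I − A =
  [   0.80    -0.30     0.00]
  [  -0.30     1.00    -0.30]
  [  -0.10    -0.45     1.00]
Cofactors of I−A, C_ij = (−1)^(i+j)·(minor ij) (rows/columns in the sector order above):
  C_11 = (1.00)(1.00) − (-0.30)(-0.45) = 0.8650
  C_12 = −[(-0.30)(1.00) − (-0.30)(-0.10)] = 0.3300
  C_13 = (-0.30)(-0.45) − (1.00)(-0.10) = 0.2350
  C_21 = −[(-0.30)(1.00) − (0.00)(-0.45)] = 0.3000
  C_22 = (0.80)(1.00) − (0.00)(-0.10) = 0.8000
  C_23 = −[(0.80)(-0.45) − (-0.30)(-0.10)] = 0.3900
  C_31 = (-0.30)(-0.30) − (0.00)(1.00) = 0.0900
  C_32 = −[(0.80)(-0.30) − (0.00)(-0.30)] = 0.2400
  C_33 = (0.80)(1.00) − (-0.30)(-0.30) = 0.7100
det(I−A) = Σ_j (I−A)_1j·C_1j = (0.80)(0.8650) + (-0.30)(0.3300) + (0.00)(0.2350) = 0.5930
adj(I−A) = Cᵀ =
  [ 0.8650   0.3000   0.0900]
  [ 0.3300   0.8000   0.2400]
  [ 0.2350   0.3900   0.7100]
(I − A)⁻¹ = adj(I−A) / det(I−A) ≈
  [   1.45868     0.50590     0.15177]
  [   0.55649     1.34907     0.40472]
  [   0.39629     0.65767     1.19730]
The output multiplier for sector j is the column-j sum of the Leontief inverse (I − A)⁻¹ = adj(I−A) / det(I−A).
Column 3 of adj(I−A): (0.0900, 0.2400, 0.7100); det(I−A) = 0.5930.
m_3 = (0.0900 + 0.2400 + 0.7100) / 0.5930 = 1.04 / 0.5930 ≈ 1.7538.

m_3 = 1.7538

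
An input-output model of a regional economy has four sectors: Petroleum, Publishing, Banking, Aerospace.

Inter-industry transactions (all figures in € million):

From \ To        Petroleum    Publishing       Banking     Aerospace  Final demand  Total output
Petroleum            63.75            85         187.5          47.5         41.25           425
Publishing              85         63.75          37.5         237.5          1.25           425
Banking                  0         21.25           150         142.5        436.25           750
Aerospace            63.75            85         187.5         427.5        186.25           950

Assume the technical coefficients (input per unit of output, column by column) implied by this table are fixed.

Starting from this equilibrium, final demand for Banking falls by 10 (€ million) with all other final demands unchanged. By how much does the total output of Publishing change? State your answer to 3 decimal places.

Δx_2 = -5.386

Technical coefficients a_ij = z_ij / X_j:
  a_11 = 63.75/425 = 0.15, a_21 = 85/425 = 0.20, a_31 = 0/425 = 0.00, a_41 = 63.75/425 = 0.15
  a_12 = 85/425 = 0.20, a_22 = 63.75/425 = 0.15, a_32 = 21.25/425 = 0.05, a_42 = 85/425 = 0.20
  a_13 = 187.5/750 = 0.25, a_23 = 37.5/750 = 0.05, a_33 = 150/750 = 0.20, a_43 = 187.5/750 = 0.25
  a_14 = 47.5/950 = 0.05, a_24 = 237.5/950 = 0.25, a_34 = 142.5/950 = 0.15, a_44 = 427.5/950 = 0.45
I − A =
  [   0.85    -0.20    -0.25    -0.05]
  [  -0.20     0.85    -0.05    -0.25]
  [   0.00    -0.05     0.80    -0.15]
  [  -0.15    -0.20    -0.25     0.55]
Compute the cofactors C_ij = (−1)^(i+j)·(3×3 minor ij) of I−A; the adjugate is their transpose:
adj(I−A) = Cᵀ =
  [ 0.296125   0.103500   0.133500   0.110375]
  [ 0.111625   0.330500   0.115500   0.191875]
  [ 0.032500   0.053000   0.317000   0.113500]
  [ 0.136125   0.172500   0.222500   0.541375]
det(I−A) = Σ_j (I−A)_1j·C_1j = (0.85)(0.296125) + (-0.20)(0.111625) + (-0.25)(0.032500) + (-0.05)(0.136125) = 0.21445
(I − A)⁻¹ = adj(I−A) / det(I−A) ≈
  [   1.3809     0.4826     0.6225     0.5147]
  [   0.5205     1.5412     0.5386     0.8947]
  [   0.1516     0.2471     1.4782     0.5293]
  [   0.6348     0.8044     1.0375     2.5245]
Δx = (I − A)⁻¹ Δd with Δd having -10 in the Banking component and 0 elsewhere.
So Δx_2 = L_23 · (-10), where L_23 = adj(I−A)_23 / det(I−A) = 0.115500 / 0.21445.
Δx_2 = 0.115500 × (-10) / 0.21445 = -1.155 / 0.21445 ≈ -5.386.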